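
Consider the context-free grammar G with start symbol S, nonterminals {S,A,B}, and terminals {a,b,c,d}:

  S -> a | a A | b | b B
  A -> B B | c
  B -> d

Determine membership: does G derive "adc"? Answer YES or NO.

CNF form of G:
  S -> T0 A | T1 B | a | b
  A -> B B | c
  B -> d
  T0 -> a
  T1 -> b

CYK table (by increasing span):
  T[0,0] 'a' = {S,T0}  orig:{S}
  T[1,1] 'd' = {B}
  T[2,2] 'c' = {A}
  T[0,1] 'ad' = ∅
  T[1,2] 'dc' = ∅
  T[0,2] 'adc' = ∅

S ∉ T[0,2] ⇒ NO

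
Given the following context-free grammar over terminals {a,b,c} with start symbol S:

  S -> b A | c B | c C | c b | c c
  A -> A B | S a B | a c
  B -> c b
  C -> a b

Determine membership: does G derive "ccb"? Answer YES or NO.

CNF form of G:
  S -> T1 B | T1 C | T1 T1 | T1 T2 | T2 A
  A -> A B | S X3 | T0 T1
  B -> T1 T2
  C -> T0 T2
  T0 -> a
  T1 -> c
  T2 -> b
  X3 -> T0 B

CYK table (by increasing span):
  cell(0,0) c: {T1}  orig:{}
  cell(1,1) c: {T1}  orig:{}
  cell(2,2) b: {T2}  orig:{}
  cell(0,1) cc: {S}
  cell(1,2) cb: {B,S}
  cell(0,2) ccb: {S}

S ∈ T[0,2] ⇒ YES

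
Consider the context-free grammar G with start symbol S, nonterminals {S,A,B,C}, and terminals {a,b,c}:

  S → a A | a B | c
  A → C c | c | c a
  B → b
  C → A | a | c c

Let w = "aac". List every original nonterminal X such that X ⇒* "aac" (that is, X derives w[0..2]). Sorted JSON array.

CNF form of G:
  S -> T1 A | T1 B | c
  A -> C T0 | T0 T1 | c
  B -> b
  C -> C T0 | T0 T0 | T0 T1 | a | c
  T0 -> c
  T1 -> a

CYK table (by increasing span) — only the sub-triangle for w[0..2]:
  cell(0,0) a: {C,T1}  orig:{C}
  cell(1,1) a: {C,T1}  orig:{C}
  cell(2,2) c: {A,C,S,T0}  orig:{A,C,S}
  cell(0,1) aa: ∅
  cell(1,2) ac: {A,C,S}
  cell(0,2) aac: {S}

Original NTs in T[0,2] deriving "aac": ["S"]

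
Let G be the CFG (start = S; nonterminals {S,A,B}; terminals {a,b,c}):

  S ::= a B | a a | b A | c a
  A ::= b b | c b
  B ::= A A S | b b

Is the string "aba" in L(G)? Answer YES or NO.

Convert to CNF:
  S -> T0 A | T1 T2 | T2 B | T2 T2
  A -> T0 T0 | T1 T0
  B -> A X3 | T0 T0
  T0 -> b
  T1 -> c
  T2 -> a
  X3 -> A S

CYK table (by increasing span):
  [0..0]={T2}  "a"  orig:{}
  [1..1]={T0}  "b"  orig:{}
  [2..2]={T2}  "a"  orig:{}
  [0..1]=∅  "ab"
  [1..2]=∅  "ba"
  [0..2]=∅  "aba"

S ∉ T[0,2] ⇒ NO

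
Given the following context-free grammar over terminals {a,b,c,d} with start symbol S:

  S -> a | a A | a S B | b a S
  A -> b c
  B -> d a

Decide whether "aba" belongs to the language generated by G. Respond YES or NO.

CNF form of G:
  S -> T0 X5 | T3 A | T3 X4 | a
  A -> T0 T1
  B -> T2 T3
  T0 -> b
  T1 -> c
  T2 -> d
  T3 -> a
  X4 -> S B
  X5 -> T3 S

CYK fill:
  cell(0,0) a: {S,T3}  orig:{S}
  cell(1,1) b: {T0}  orig:{}
  cell(2,2) a: {S,T3}  orig:{S}
  cell(0,1) ab: ∅
  cell(1,2) ba: ∅
  cell(0,2) aba: ∅

S ∉ T[0,2] ⇒ NO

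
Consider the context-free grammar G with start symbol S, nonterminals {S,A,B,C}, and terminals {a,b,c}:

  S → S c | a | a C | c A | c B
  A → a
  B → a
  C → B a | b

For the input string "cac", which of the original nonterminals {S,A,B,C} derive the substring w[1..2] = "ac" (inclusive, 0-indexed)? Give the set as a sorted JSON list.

CNF form of G:
  S -> S T1 | T0 C | T1 A | T1 B | a
  A -> a
  B -> a
  C -> B T0 | b
  T0 -> a
  T1 -> c

CYK fill, restricted to cells inside w[1..2]:
  T[1,1] 'a' = {A,B,S,T0}  orig:{A,B,S}
  T[2,2] 'c' = {T1}  orig:{}
  T[1,2] 'ac' = {S}

Original NTs in T[1,2] deriving "ac": ["S"]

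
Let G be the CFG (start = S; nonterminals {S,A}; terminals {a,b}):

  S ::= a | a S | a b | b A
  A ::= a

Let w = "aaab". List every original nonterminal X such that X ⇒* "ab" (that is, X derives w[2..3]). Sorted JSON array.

Convert to CNF:
  S -> T0 S | T0 T1 | T1 A | a
  A -> a
  T0 -> a
  T1 -> b

CYK table (by increasing span) — only the sub-triangle for w[2..3]:
  T[2,2] 'a' = {A,S,T0}  orig:{A,S}
  T[3,3] 'b' = {T1}  orig:{}
  T[2,3] 'ab' = {S}

Original NTs in T[2,3] deriving "ab": ["S"]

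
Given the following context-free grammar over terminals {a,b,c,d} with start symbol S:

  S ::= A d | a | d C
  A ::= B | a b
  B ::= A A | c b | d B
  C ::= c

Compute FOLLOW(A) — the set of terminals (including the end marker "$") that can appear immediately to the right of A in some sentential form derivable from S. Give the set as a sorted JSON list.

FIRST sets, iterate to fixpoint:
pass 1:
  A via A→a b: +{a}
  B via B→A A: +{a}
  B via B→c b: +{c}
  B via B→d B: +{d}
  C via C→c: +{c}
  S via S→A d: +{a}
  S via S→d C: +{d}
  S: {a,d}  A: {a}  B: {a,c,d}  C: {c}
pass 2:
  A via A→B: +{c,d}
  S via S→A d: +{c}
  S: {a,c,d}  A: {a,c,d}  B: {a,c,d}  C: {c}
pass 3: — fixpoint
  S: {a,c,d}  A: {a,c,d}  B: {a,c,d}  C: {c}

Compute FOLLOW by fixpoint:
initialize: $ ∈ FOLLOW(S)
round 1:
  B→A A: FOLLOW(A) ⊇ FIRST(A) = {a,c,d}; new: +{a,c,d}
  S→d C: FOLLOW(C) ⊇ FOLLOW(S) ⊇ {$}; new: +{$}
  FOLLOW(S)={$}  FOLLOW(A)={a,c,d}  FOLLOW(B)={}  FOLLOW(C)={$}
round 2:
  A→B: FOLLOW(B) ⊇ FOLLOW(A) ⊇ {a,c,d}; new: +{a,c,d}
  FOLLOW(S)={$}  FOLLOW(A)={a,c,d}  FOLLOW(B)={a,c,d}  FOLLOW(C)={$}
round 3: done
  FOLLOW(S)={$}  FOLLOW(A)={a,c,d}  FOLLOW(B)={a,c,d}  FOLLOW(C)={$}

FOLLOW(A) = ["a", "c", "d"]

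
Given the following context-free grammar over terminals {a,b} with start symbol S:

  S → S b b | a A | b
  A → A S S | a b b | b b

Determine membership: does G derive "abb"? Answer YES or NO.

Convert to CNF:
  S -> S X4 | T0 A | b
  A -> A X2 | T0 X3 | T1 T1
  T0 -> a
  T1 -> b
  X2 -> S S
  X3 -> T1 T1
  X4 -> T1 T1

CYK table (by increasing span):
  [0..0]={T0}  "a"  orig:{}
  [1..1]={S,T1}  "b"  orig:{S}
  [2..2]={S,T1}  "b"  orig:{S}
  [0..1]=∅  "ab"
  [1..2]={A,X2,X3,X4}  "bb"  orig:{A}
  [0..2]={A,S}  "abb"

S ∈ T[0,2] ⇒ YES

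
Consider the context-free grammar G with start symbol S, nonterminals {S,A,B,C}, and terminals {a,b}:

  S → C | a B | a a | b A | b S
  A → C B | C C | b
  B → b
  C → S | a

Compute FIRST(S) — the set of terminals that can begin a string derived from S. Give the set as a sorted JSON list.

FIRST sets, iterate to fixpoint:
[1]
  A via A→b: +{b}
  B via B→b: +{b}
  C via C→a: +{a}
  S via S→C: +{a}
  S via S→b A: +{b}
  FIRST[S]={a,b}  FIRST[A]={b}  FIRST[B]={b}  FIRST[C]={a}
[2]
  A via A→C B: +{a}
  C via C→S: +{b}
  FIRST[S]={a,b}  FIRST[A]={a,b}  FIRST[B]={b}  FIRST[C]={a,b}
[3] (no change)
  FIRST[S]={a,b}  FIRST[A]={a,b}  FIRST[B]={b}  FIRST[C]={a,b}

FIRST(S) = ["a", "b"]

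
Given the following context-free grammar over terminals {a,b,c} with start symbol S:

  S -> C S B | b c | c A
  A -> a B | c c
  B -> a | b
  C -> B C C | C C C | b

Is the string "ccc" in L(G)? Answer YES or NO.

CNF form of G:
  S -> C X5 | T1 A | T2 T1
  A -> T0 B | T1 T1
  B -> a | b
  C -> B X3 | C X4 | b
  T0 -> a
  T1 -> c
  T2 -> b
  X3 -> C C
  X4 -> C C
  X5 -> S B

Fill CYK table bottom-up:
  [0..0]={T1}  "c"  orig:{}
  [1..1]={T1}  "c"  orig:{}
  [2..2]={T1}  "c"  orig:{}
  [0..1]={A}  "cc"
  [1..2]={A}  "cc"
  [0..2]={S}  "ccc"

S ∈ T[0,2] ⇒ YES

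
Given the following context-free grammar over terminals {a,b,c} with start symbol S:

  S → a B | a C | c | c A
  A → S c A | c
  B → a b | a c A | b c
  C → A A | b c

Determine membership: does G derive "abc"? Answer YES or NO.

Convert to CNF:
  S -> T0 A | T1 B | T1 C | c
  A -> S X3 | c
  B -> T1 T2 | T1 X4 | T2 T0
  C -> A A | T2 T0
  T0 -> c
  T1 -> a
  T2 -> b
  X3 -> T0 A
  X4 -> T0 A

Fill CYK table bottom-up:
  [0..0]={T1}  "a"  orig:{}
  [1..1]={T2}  "b"  orig:{}
  [2..2]={A,S,T0}  "c"  orig:{A,S}
  [0..1]={B}  "ab"
  [1..2]={B,C}  "bc"
  [0..2]={S}  "abc"

S ∈ T[0,2] ⇒ YES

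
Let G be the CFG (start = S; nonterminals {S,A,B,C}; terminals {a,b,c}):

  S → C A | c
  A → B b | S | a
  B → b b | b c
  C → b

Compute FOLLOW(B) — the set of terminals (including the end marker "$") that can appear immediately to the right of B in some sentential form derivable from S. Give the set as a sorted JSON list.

FIRST iteration:
round 1:
  A via A→a: +{a}
  B via B→b b: +{b}
  C via C→b: +{b}
  S via S→C A: +{b}
  S via S→c: +{c}
  FIRST[S]={b,c}  FIRST[A]={a}  FIRST[B]={b}  FIRST[C]={b}
round 2:
  A via A→B b: +{b}
  A via A→S: +{c}
  FIRST[S]={b,c}  FIRST[A]={a,b,c}  FIRST[B]={b}  FIRST[C]={b}
round 3: (no change)
  FIRST[S]={b,c}  FIRST[A]={a,b,c}  FIRST[B]={b}  FIRST[C]={b}

FOLLOW sets:
FOLLOW(S) := {$}
[1]
  A→B b: FOLLOW(B) ⊇ FIRST(b) = {b}; new: +{b}
  S→C A: FOLLOW(C) ⊇ FIRST(A) = {a,b,c}; new: +{a,b,c}
  S→C A: FOLLOW(A) ⊇ FOLLOW(S) ⊇ {$}; new: +{$}
  S: {$}  A: {$}  B: {b}  C: {a,b,c}
[2] (no change)
  S: {$}  A: {$}  B: {b}  C: {a,b,c}

FOLLOW(B) = ["b"]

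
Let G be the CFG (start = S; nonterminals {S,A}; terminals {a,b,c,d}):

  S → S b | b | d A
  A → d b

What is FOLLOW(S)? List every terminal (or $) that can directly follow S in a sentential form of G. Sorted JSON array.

FIRST iteration:
[1]
  A via A→d b: +{d}
  S via S→b: +{b}
  S via S→d A: +{d}
  FIRST(S)={b,d}  FIRST(A)={d}
[2] (no change)
  FIRST(S)={b,d}  FIRST(A)={d}

FOLLOW sets:
seed FOLLOW(S) with $
round 1:
  S→S b: FOLLOW(S) ⊇ FIRST(b) = {b}; new: +{b}
  S→d A: FOLLOW(A) ⊇ FOLLOW(S) ⊇ {$,b}; new: +{$,b}
  FOLLOW[S]={$,b}  FOLLOW[A]={$,b}
round 2: — fixpoint
  FOLLOW[S]={$,b}  FOLLOW[A]={$,b}

FOLLOW(S) = ["$", "b"]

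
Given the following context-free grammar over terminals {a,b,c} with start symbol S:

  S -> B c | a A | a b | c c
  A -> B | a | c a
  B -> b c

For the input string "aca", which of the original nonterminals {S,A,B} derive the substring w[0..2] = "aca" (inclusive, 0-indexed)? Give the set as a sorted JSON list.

CNF form of G:
  S -> B T1 | T1 T1 | T2 A | T2 T0
  A -> T0 T1 | T1 T2 | a
  B -> T0 T1
  T0 -> b
  T1 -> c
  T2 -> a

CYK fill, restricted to cells inside w[0..2]:
  T[0,0] 'a' = {A,T2}  orig:{A}
  T[1,1] 'c' = {T1}  orig:{}
  T[2,2] 'a' = {A,T2}  orig:{A}
  T[0,1] 'ac' = ∅
  T[1,2] 'ca' = {A}
  T[0,2] 'aca' = {S}

Original NTs in T[0,2] deriving "aca": ["S"]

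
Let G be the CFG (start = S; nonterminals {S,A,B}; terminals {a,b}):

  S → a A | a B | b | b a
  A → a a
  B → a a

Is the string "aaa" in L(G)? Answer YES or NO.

Convert to CNF:
  S -> T0 A | T0 B | T1 T0 | b
  A -> T0 T0
  B -> T0 T0
  T0 -> a
  T1 -> b

CYK table (by increasing span):
  T[0,0] 'a' = {T0}  orig:{}
  T[1,1] 'a' = {T0}  orig:{}
  T[2,2] 'a' = {T0}  orig:{}
  T[0,1] 'aa' = {A,B}
  T[1,2] 'aa' = {A,B}
  T[0,2] 'aaa' = {S}

S ∈ T[0,2] ⇒ YES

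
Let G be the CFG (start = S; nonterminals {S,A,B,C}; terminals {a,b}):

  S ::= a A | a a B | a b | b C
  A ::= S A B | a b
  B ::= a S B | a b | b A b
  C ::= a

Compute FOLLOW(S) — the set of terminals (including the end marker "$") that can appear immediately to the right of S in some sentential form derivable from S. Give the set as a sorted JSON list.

FIRST iteration:
iter 1:
  A via A→a b: +{a}
  B via B→a S B: +{a}
  B via B→b A b: +{b}
  C via C→a: +{a}
  S via S→a A: +{a}
  S via S→b C: +{b}
  S: {a,b}  A: {a}  B: {a,b}  C: {a}
iter 2:
  A via A→S A B: +{b}
  S: {a,b}  A: {a,b}  B: {a,b}  C: {a}
iter 3: (no change)
  S: {a,b}  A: {a,b}  B: {a,b}  C: {a}

Compute FOLLOW by fixpoint:
seed FOLLOW(S) with $
[1]
  A→S A B: FOLLOW(S) ⊇ FIRST(A) = {a,b}; new: +{a,b}
  A→S A B: FOLLOW(A) ⊇ FIRST(B) = {a,b}; new: +{a,b}
  A→S A B: FOLLOW(B) ⊇ FOLLOW(A) ⊇ {a,b}; new: +{a,b}
  S→a A: FOLLOW(A) ⊇ FOLLOW(S) ⊇ {$,a,b}; new: +{$}
  S→a a B: FOLLOW(B) ⊇ FOLLOW(S) ⊇ {$,a,b}; new: +{$}
  S→b C: FOLLOW(C) ⊇ FOLLOW(S) ⊇ {$,a,b}; new: +{$,a,b}
  FOLLOW(S)={$,a,b}  FOLLOW(A)={$,a,b}  FOLLOW(B)={$,a,b}  FOLLOW(C)={$,a,b}
[2] — fixpoint
  FOLLOW(S)={$,a,b}  FOLLOW(A)={$,a,b}  FOLLOW(B)={$,a,b}  FOLLOW(C)={$,a,b}

FOLLOW(S) = ["$", "a", "b"]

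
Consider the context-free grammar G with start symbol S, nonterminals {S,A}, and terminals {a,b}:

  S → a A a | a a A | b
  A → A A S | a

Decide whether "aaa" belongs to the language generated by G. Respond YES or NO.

CNF form of G:
  S -> T0 X2 | T0 X3 | b
  A -> A X1 | a
  T0 -> a
  X1 -> A S
  X2 -> A T0
  X3 -> T0 A

CYK table (by increasing span):
  [0..0]={A,T0}  "a"  orig:{A}
  [1..1]={A,T0}  "a"  orig:{A}
  [2..2]={A,T0}  "a"  orig:{A}
  [0..1]={X2,X3}  "aa"  orig:{}
  [1..2]={X2,X3}  "aa"  orig:{}
  [0..2]={S}  "aaa"

S ∈ T[0,2] ⇒ YES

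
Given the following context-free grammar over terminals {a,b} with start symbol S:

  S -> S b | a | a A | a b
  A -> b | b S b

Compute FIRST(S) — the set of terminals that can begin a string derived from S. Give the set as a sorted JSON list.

Compute FIRST by fixpoint:
round 1:
  A via A→b: +{b}
  S via S→a: +{a}
  FIRST(S)={a}  FIRST(A)={b}
round 2: (no change)
  FIRST(S)={a}  FIRST(A)={b}

FIRST(S) = ["a"]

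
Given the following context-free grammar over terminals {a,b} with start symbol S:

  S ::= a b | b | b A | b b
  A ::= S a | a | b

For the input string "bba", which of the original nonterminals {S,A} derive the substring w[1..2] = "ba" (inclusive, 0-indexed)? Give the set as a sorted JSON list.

Convert to CNF:
  S -> T0 T1 | T1 A | T1 T1 | b
  A -> S T0 | a | b
  T0 -> a
  T1 -> b

Fill CYK table bottom-up (cells [i..j] with 1 ≤ i ≤ j ≤ 2 only):
  cell(1,1) b: {A,S,T1}  orig:{A,S}
  cell(2,2) a: {A,T0}  orig:{A}
  cell(1,2) ba: {A,S}

Original NTs in T[1,2] deriving "ba": ["A", "S"]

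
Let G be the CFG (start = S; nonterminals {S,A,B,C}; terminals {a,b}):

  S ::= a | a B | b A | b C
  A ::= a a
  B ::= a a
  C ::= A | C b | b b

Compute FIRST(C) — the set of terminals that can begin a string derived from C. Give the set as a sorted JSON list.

FIRST sets, iterate to fixpoint:
[1]
  A via A→a a: +{a}
  B via B→a a: +{a}
  C via C→A: +{a}
  C via C→b b: +{b}
  S via S→a: +{a}
  S via S→b A: +{b}
  S: {a,b}  A: {a}  B: {a}  C: {a,b}
[2] (stable)
  S: {a,b}  A: {a}  B: {a}  C: {a,b}

FIRST(C) = ["a", "b"]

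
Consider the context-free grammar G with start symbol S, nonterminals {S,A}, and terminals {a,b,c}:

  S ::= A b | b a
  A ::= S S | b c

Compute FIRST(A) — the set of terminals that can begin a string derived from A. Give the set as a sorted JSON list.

FIRST sets, iterate to fixpoint:
[1]
  A via A→b c: +{b}
  S via S→A b: +{b}
  S: {b}  A: {b}
[2] done
  S: {b}  A: {b}

FIRST(A) = ["b"]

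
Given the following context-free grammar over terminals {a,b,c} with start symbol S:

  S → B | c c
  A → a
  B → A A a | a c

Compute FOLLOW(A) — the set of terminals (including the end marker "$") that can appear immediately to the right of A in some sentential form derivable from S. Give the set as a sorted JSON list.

FIRST sets, iterate to fixpoint:
pass 1:
  A via A→a: +{a}
  B via B→A A a: +{a}
  S via S→B: +{a}
  S via S→c c: +{c}
  FIRST[S]={a,c}  FIRST[A]={a}  FIRST[B]={a}
pass 2: done
  FIRST[S]={a,c}  FIRST[A]={a}  FIRST[B]={a}

FOLLOW sets:
FOLLOW(S) := {$}
[1]
  B→A A a: FOLLOW(A) ⊇ FIRST(A) = {a}; new: +{a}
  S→B: FOLLOW(B) ⊇ FOLLOW(S) ⊇ {$}; new: +{$}
  FOLLOW(S)={$}  FOLLOW(A)={a}  FOLLOW(B)={$}
[2] done
  FOLLOW(S)={$}  FOLLOW(A)={a}  FOLLOW(B)={$}

FOLLOW(A) = ["a"]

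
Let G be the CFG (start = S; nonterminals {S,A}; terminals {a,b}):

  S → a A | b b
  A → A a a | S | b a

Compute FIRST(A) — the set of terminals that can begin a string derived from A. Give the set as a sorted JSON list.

FIRST sets, iterate to fixpoint:
round 1:
  A via A→b a: +{b}
  S via S→a A: +{a}
  S via S→b b: +{b}
  FIRST[S]={a,b}  FIRST[A]={b}
round 2:
  A via A→S: +{a}
  FIRST[S]={a,b}  FIRST[A]={a,b}
round 3: (no change)
  FIRST[S]={a,b}  FIRST[A]={a,b}

FIRST(A) = ["a", "b"]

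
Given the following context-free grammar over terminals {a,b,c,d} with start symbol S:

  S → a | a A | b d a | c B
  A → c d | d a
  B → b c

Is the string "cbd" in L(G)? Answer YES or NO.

Convert to CNF:
  S -> T0 B | T2 A | T3 X4 | a
  A -> T0 T1 | T1 T2
  B -> T3 T0
  T0 -> c
  T1 -> d
  T2 -> a
  T3 -> b
  X4 -> T1 T2

Fill CYK table bottom-up:
  cell(0,0) c: {T0}  orig:{}
  cell(1,1) b: {T3}  orig:{}
  cell(2,2) d: {T1}  orig:{}
  cell(0,1) cb: ∅
  cell(1,2) bd: ∅
  cell(0,2) cbd: ∅

S ∉ T[0,2] ⇒ NO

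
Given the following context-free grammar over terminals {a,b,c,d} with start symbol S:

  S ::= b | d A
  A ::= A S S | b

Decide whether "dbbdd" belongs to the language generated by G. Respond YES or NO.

CNF form of G:
  S -> T0 A | b
  A -> A X1 | b
  T0 -> d
  X1 -> S S

Fill CYK table bottom-up:
  T[0,0] 'd' = {T0}  orig:{}
  T[1,1] 'b' = {A,S}
  T[2,2] 'b' = {A,S}
  T[3,3] 'd' = {T0}  orig:{}
  T[4,4] 'd' = {T0}  orig:{}
  T[0,1] 'db' = {S}
  T[1,2] 'bb' = {X1}  orig:{}
  T[2,3] 'bd' = ∅
  T[3,4] 'dd' = ∅
  T[0,2] 'dbb' = {X1}  orig:{}
  T[1,3] 'bbd' = ∅
  T[2,4] 'bdd' = ∅
  T[0,3] 'dbbd' = ∅
  T[1,4] 'bbdd' = ∅
  T[0,4] 'dbbdd' = ∅

S ∉ T[0,4] ⇒ NO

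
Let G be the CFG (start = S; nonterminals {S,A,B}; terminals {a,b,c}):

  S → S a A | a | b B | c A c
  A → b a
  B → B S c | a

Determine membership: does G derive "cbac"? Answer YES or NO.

CNF form of G:
  S -> S X4 | T0 B | T2 X5 | a
  A -> T0 T1
  B -> B X3 | a
  T0 -> b
  T1 -> a
  T2 -> c
  X3 -> S T2
  X4 -> T1 A
  X5 -> A T2

CYK table (by increasing span):
  T[0,0] 'c' = {T2}  orig:{}
  T[1,1] 'b' = {T0}  orig:{}
  T[2,2] 'a' = {B,S,T1}  orig:{B,S}
  T[3,3] 'c' = {T2}  orig:{}
  T[0,1] 'cb' = ∅
  T[1,2] 'ba' = {A,S}
  T[2,3] 'ac' = {X3}  orig:{}
  T[0,2] 'cba' = ∅
  T[1,3] 'bac' = {X3,X5}  orig:{}
  T[0,3] 'cbac' = {S}

S ∈ T[0,3] ⇒ YES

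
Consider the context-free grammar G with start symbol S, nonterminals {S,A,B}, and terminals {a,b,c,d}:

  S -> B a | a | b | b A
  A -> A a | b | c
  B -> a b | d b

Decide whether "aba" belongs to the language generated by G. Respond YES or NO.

Convert to CNF:
  S -> B T0 | T1 A | a | b
  A -> A T0 | b | c
  B -> T0 T1 | T2 T1
  T0 -> a
  T1 -> b
  T2 -> d

CYK fill:
  T[0,0] 'a' = {S,T0}  orig:{S}
  T[1,1] 'b' = {A,S,T1}  orig:{A,S}
  T[2,2] 'a' = {S,T0}  orig:{S}
  T[0,1] 'ab' = {B}
  T[1,2] 'ba' = {A}
  T[0,2] 'aba' = {S}

S ∈ T[0,2] ⇒ YES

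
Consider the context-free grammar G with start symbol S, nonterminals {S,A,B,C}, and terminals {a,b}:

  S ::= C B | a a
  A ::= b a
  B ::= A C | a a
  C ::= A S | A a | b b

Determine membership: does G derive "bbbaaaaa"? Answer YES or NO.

Convert to CNF:
  S -> C B | T1 T1
  A -> T0 T1
  B -> A C | T1 T1
  C -> A S | A T1 | T0 T0
  T0 -> b
  T1 -> a

Fill CYK table bottom-up:
  cell(0,0) b: {T0}  orig:{}
  cell(1,1) b: {T0}  orig:{}
  cell(2,2) b: {T0}  orig:{}
  cell(3,3) a: {T1}  orig:{}
  cell(4,4) a: {T1}  orig:{}
  cell(5,5) a: {T1}  orig:{}
  cell(6,6) a: {T1}  orig:{}
  cell(7,7) a: {T1}  orig:{}
  cell(0,1) bb: {C}
  cell(1,2) bb: {C}
  cell(2,3) ba: {A}
  cell(3,4) aa: {B,S}
  cell(4,5) aa: {B,S}
  cell(5,6) aa: {B,S}
  cell(6,7) aa: {B,S}
  cell(0,2) bbb: ∅
  cell(1,3) bba: ∅
  cell(2,4) baa: {C}
  cell(3,5) aaa: ∅
  cell(4,6) aaa: ∅
  cell(5,7) aaa: ∅
  cell(0,3) bbba: ∅
  cell(1,4) bbaa: {S}
  cell(2,5) baaa: {C}
  cell(3,6) aaaa: ∅
  cell(4,7) aaaa: ∅
  cell(0,4) bbbaa: ∅
  cell(1,5) bbaaa: ∅
  cell(2,6) baaaa: {S}
  cell(3,7) aaaaa: ∅
  cell(0,5) bbbaaa: ∅
  cell(1,6) bbaaaa: ∅
  cell(2,7) baaaaa: {S}
  cell(0,6) bbbaaaa: ∅
  cell(1,7) bbaaaaa: ∅
  cell(0,7) bbbaaaaa: ∅

S ∉ T[0,7] ⇒ NO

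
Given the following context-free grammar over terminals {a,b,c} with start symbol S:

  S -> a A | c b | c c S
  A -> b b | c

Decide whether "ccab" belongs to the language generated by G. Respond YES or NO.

CNF form of G:
  S -> T1 A | T2 T0 | T2 X3
  A -> T0 T0 | c
  T0 -> b
  T1 -> a
  T2 -> c
  X3 -> T2 S

Fill CYK table bottom-up:
  cell(0,0) c: {A,T2}  orig:{A}
  cell(1,1) c: {A,T2}  orig:{A}
  cell(2,2) a: {T1}  orig:{}
  cell(3,3) b: {T0}  orig:{}
  cell(0,1) cc: ∅
  cell(1,2) ca: ∅
  cell(2,3) ab: ∅
  cell(0,2) cca: ∅
  cell(1,3) cab: ∅
  cell(0,3) ccab: ∅

S ∉ T[0,3] ⇒ NO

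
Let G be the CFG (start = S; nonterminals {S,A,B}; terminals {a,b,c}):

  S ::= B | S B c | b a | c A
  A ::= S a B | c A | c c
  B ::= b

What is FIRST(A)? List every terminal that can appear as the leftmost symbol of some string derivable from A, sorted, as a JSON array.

Compute FIRST by fixpoint:
round 1:
  A via A→c A: +{c}
  B via B→b: +{b}
  S via S→B: +{b}
  S via S→c A: +{c}
  S: {b,c}  A: {c}  B: {b}
round 2:
  A via A→S a B: +{b}
  S: {b,c}  A: {b,c}  B: {b}
round 3: (stable)
  S: {b,c}  A: {b,c}  B: {b}

FIRST(A) = ["b", "c"]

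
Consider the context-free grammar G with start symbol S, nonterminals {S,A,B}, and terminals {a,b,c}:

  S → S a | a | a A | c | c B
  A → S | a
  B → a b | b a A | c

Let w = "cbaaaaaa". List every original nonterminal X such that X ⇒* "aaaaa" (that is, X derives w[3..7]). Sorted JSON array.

Convert to CNF:
  S -> S T0 | T0 A | T1 B | a | c
  A -> S T0 | T0 A | T1 B | a | c
  B -> T0 T2 | T2 X3 | c
  T0 -> a
  T1 -> c
  T2 -> b
  X3 -> T0 A

CYK table (by increasing span) (cells [i..j] with 3 ≤ i ≤ j ≤ 7 only):
  [3..3]={A,S,T0}  "a"  orig:{A,S}
  [4..4]={A,S,T0}  "a"  orig:{A,S}
  [5..5]={A,S,T0}  "a"  orig:{A,S}
  [6..6]={A,S,T0}  "a"  orig:{A,S}
  [7..7]={A,S,T0}  "a"  orig:{A,S}
  [3..4]={A,S,X3}  "aa"  orig:{A,S}
  [4..5]={A,S,X3}  "aa"  orig:{A,S}
  [5..6]={A,S,X3}  "aa"  orig:{A,S}
  [6..7]={A,S,X3}  "aa"  orig:{A,S}
  [3..5]={A,S,X3}  "aaa"  orig:{A,S}
  [4..6]={A,S,X3}  "aaa"  orig:{A,S}
  [5..7]={A,S,X3}  "aaa"  orig:{A,S}
  [3..6]={A,S,X3}  "aaaa"  orig:{A,S}
  [4..7]={A,S,X3}  "aaaa"  orig:{A,S}
  [3..7]={A,S,X3}  "aaaaa"  orig:{A,S}

Original NTs in T[3,7] deriving "aaaaa": ["A", "S"]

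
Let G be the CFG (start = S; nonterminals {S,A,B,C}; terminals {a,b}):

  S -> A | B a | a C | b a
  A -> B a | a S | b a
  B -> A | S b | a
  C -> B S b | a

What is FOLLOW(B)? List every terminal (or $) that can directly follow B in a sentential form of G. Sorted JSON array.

Compute FIRST by fixpoint:
pass 1:
  A via A→a S: +{a}
  A via A→b a: +{b}
  B via B→A: +{a,b}
  C via C→B S b: +{a,b}
  S via S→A: +{a,b}
  S: {a,b}  A: {a,b}  B: {a,b}  C: {a,b}
pass 2: (stable)
  S: {a,b}  A: {a,b}  B: {a,b}  C: {a,b}

FOLLOW iteration:
initialize: $ ∈ FOLLOW(S)
pass 1:
  A→B a: FOLLOW(B) ⊇ FIRST(a) = {a}; new: +{a}
  B→A: FOLLOW(A) ⊇ FOLLOW(B) ⊇ {a}; new: +{a}
  B→S b: FOLLOW(S) ⊇ FIRST(b) = {b}; new: +{b}
  C→B S b: FOLLOW(B) ⊇ FIRST(S) = {a,b}; new: +{b}
  S→A: FOLLOW(A) ⊇ FOLLOW(S) ⊇ {$,b}; new: +{$,b}
  S→a C: FOLLOW(C) ⊇ FOLLOW(S) ⊇ {$,b}; new: +{$,b}
  FOLLOW[S]={$,b}  FOLLOW[A]={$,a,b}  FOLLOW[B]={a,b}  FOLLOW[C]={$,b}
pass 2:
  A→a S: FOLLOW(S) ⊇ FOLLOW(A) ⊇ {$,a,b}; new: +{a}
  S→a C: FOLLOW(C) ⊇ FOLLOW(S) ⊇ {$,a,b}; new: +{a}
  FOLLOW[S]={$,a,b}  FOLLOW[A]={$,a,b}  FOLLOW[B]={a,b}  FOLLOW[C]={$,a,b}
pass 3: (stable)
  FOLLOW[S]={$,a,b}  FOLLOW[A]={$,a,b}  FOLLOW[B]={a,b}  FOLLOW[C]={$,a,b}

FOLLOW(B) = ["a", "b"]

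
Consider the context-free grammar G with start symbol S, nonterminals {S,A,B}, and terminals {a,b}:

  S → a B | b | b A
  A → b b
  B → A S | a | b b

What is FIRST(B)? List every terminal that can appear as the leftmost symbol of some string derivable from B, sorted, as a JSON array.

FIRST sets, iterate to fixpoint:
round 1:
  A via A→b b: +{b}
  B via B→A S: +{b}
  B via B→a: +{a}
  S via S→a B: +{a}
  S via S→b: +{b}
  FIRST[S]={a,b}  FIRST[A]={b}  FIRST[B]={a,b}
round 2: (stable)
  FIRST[S]={a,b}  FIRST[A]={b}  FIRST[B]={a,b}

FIRST(B) = ["a", "b"]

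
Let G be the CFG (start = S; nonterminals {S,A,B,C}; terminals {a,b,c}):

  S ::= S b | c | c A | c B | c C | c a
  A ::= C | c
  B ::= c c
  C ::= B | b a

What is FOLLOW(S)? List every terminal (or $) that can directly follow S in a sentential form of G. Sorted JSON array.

Compute FIRST by fixpoint:
[1]
  A via A→c: +{c}
  B via B→c c: +{c}
  C via C→B: +{c}
  C via C→b a: +{b}
  S via S→c: +{c}
  FIRST(S)={c}  FIRST(A)={c}  FIRST(B)={c}  FIRST(C)={b,c}
[2]
  A via A→C: +{b}
  FIRST(S)={c}  FIRST(A)={b,c}  FIRST(B)={c}  FIRST(C)={b,c}
[3] done
  FIRST(S)={c}  FIRST(A)={b,c}  FIRST(B)={c}  FIRST(C)={b,c}

FOLLOW sets:
FOLLOW(S) := {$}
[1]
  S→S b: FOLLOW(S) ⊇ FIRST(b) = {b}; new: +{b}
  S→c A: FOLLOW(A) ⊇ FOLLOW(S) ⊇ {$,b}; new: +{$,b}
  S→c B: FOLLOW(B) ⊇ FOLLOW(S) ⊇ {$,b}; new: +{$,b}
  S→c C: FOLLOW(C) ⊇ FOLLOW(S) ⊇ {$,b}; new: +{$,b}
  S: {$,b}  A: {$,b}  B: {$,b}  C: {$,b}
[2] — fixpoint
  S: {$,b}  A: {$,b}  B: {$,b}  C: {$,b}

FOLLOW(S) = ["$", "b"]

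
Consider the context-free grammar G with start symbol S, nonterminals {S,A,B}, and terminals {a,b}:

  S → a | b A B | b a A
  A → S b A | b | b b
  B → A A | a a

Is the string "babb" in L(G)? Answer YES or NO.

Convert to CNF:
  S -> T0 X3 | T0 X4 | a
  A -> S X2 | T0 T0 | b
  B -> A A | T1 T1
  T0 -> b
  T1 -> a
  X2 -> T0 A
  X3 -> A B
  X4 -> T1 A

Fill CYK table bottom-up:
  T[0,0] 'b' = {A,T0}  orig:{A}
  T[1,1] 'a' = {S,T1}  orig:{S}
  T[2,2] 'b' = {A,T0}  orig:{A}
  T[3,3] 'b' = {A,T0}  orig:{A}
  T[0,1] 'ba' = ∅
  T[1,2] 'ab' = {X4}  orig:{}
  T[2,3] 'bb' = {A,B,X2}  orig:{A,B}
  T[0,2] 'bab' = {S}
  T[1,3] 'abb' = {A,X4}  orig:{A}
  T[0,3] 'babb' = {B,S,X2}  orig:{B,S}

S ∈ T[0,3] ⇒ YES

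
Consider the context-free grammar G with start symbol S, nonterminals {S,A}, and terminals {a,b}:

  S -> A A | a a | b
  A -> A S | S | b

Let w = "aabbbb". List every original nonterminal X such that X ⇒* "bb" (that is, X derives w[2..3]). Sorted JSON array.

CNF form of G:
  S -> A A | T0 T0 | b
  A -> A A | A S | T0 T0 | b
  T0 -> a

CYK fill — only the sub-triangle for w[2..3]:
  cell(2,2) b: {A,S}
  cell(3,3) b: {A,S}
  cell(2,3) bb: {A,S}

Original NTs in T[2,3] deriving "bb": ["A", "S"]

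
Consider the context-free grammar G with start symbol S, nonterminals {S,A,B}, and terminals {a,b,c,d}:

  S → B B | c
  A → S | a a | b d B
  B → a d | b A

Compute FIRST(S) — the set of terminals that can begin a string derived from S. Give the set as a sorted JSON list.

FIRST sets, iterate to fixpoint:
round 1:
  A via A→a a: +{a}
  A via A→b d B: +{b}
  B via B→a d: +{a}
  B via B→b A: +{b}
  S via S→B B: +{a,b}
  S via S→c: +{c}
  S: {a,b,c}  A: {a,b}  B: {a,b}
round 2:
  A via A→S: +{c}
  S: {a,b,c}  A: {a,b,c}  B: {a,b}
round 3: (no change)
  S: {a,b,c}  A: {a,b,c}  B: {a,b}

FIRST(S) = ["a", "b", "c"]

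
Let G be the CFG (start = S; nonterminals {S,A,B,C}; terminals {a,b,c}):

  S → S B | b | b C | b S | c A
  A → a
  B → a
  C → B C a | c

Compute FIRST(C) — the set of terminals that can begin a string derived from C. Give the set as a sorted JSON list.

FIRST sets, iterate to fixpoint:
iter 1:
  A via A→a: +{a}
  B via B→a: +{a}
  C via C→B C a: +{a}
  C via C→c: +{c}
  S via S→b: +{b}
  S via S→c A: +{c}
  S: {b,c}  A: {a}  B: {a}  C: {a,c}
iter 2: (no change)
  S: {b,c}  A: {a}  B: {a}  C: {a,c}

FIRST(C) = ["a", "c"]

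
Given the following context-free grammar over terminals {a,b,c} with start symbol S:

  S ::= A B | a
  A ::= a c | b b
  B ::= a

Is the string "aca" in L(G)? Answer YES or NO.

Convert to CNF:
  S -> A B | a
  A -> T0 T1 | T2 T2
  B -> a
  T0 -> a
  T1 -> c
  T2 -> b

CYK table (by increasing span):
  [0..0]={B,S,T0}  "a"  orig:{B,S}
  [1..1]={T1}  "c"  orig:{}
  [2..2]={B,S,T0}  "a"  orig:{B,S}
  [0..1]={A}  "ac"
  [1..2]=∅  "ca"
  [0..2]={S}  "aca"

S ∈ T[0,2] ⇒ YES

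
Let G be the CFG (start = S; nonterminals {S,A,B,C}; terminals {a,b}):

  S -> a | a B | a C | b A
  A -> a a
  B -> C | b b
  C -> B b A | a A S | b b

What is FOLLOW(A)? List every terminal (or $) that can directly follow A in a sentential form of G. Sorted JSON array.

Compute FIRST by fixpoint:
[1]
  A via A→a a: +{a}
  B via B→b b: +{b}
  C via C→B b A: +{b}
  C via C→a A S: +{a}
  S via S→a: +{a}
  S via S→b A: +{b}
  FIRST(S)={a,b}  FIRST(A)={a}  FIRST(B)={b}  FIRST(C)={a,b}
[2]
  B via B→C: +{a}
  FIRST(S)={a,b}  FIRST(A)={a}  FIRST(B)={a,b}  FIRST(C)={a,b}
[3] — fixpoint
  FIRST(S)={a,b}  FIRST(A)={a}  FIRST(B)={a,b}  FIRST(C)={a,b}

FOLLOW iteration:
FOLLOW(S) := {$}
pass 1:
  C→B b A: FOLLOW(B) ⊇ FIRST(b) = {b}; new: +{b}
  C→a A S: FOLLOW(A) ⊇ FIRST(S) = {a,b}; new: +{a,b}
  S→a B: FOLLOW(B) ⊇ FOLLOW(S) ⊇ {$}; new: +{$}
  S→a C: FOLLOW(C) ⊇ FOLLOW(S) ⊇ {$}; new: +{$}
  S→b A: FOLLOW(A) ⊇ FOLLOW(S) ⊇ {$}; new: +{$}
  FOLLOW(S)={$}  FOLLOW(A)={$,a,b}  FOLLOW(B)={$,b}  FOLLOW(C)={$}
pass 2:
  B→C: FOLLOW(C) ⊇ FOLLOW(B) ⊇ {$,b}; new: +{b}
  C→a A S: FOLLOW(S) ⊇ FOLLOW(C) ⊇ {$,b}; new: +{b}
  FOLLOW(S)={$,b}  FOLLOW(A)={$,a,b}  FOLLOW(B)={$,b}  FOLLOW(C)={$,b}
pass 3: (stable)
  FOLLOW(S)={$,b}  FOLLOW(A)={$,a,b}  FOLLOW(B)={$,b}  FOLLOW(C)={$,b}

FOLLOW(A) = ["$", "a", "b"]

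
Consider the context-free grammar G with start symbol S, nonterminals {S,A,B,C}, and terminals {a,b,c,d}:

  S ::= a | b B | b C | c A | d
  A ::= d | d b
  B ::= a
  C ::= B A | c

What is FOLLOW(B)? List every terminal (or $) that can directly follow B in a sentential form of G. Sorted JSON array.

Compute FIRST by fixpoint:
[1]
  A via A→d: +{d}
  B via B→a: +{a}
  C via C→B A: +{a}
  C via C→c: +{c}
  S via S→a: +{a}
  S via S→b B: +{b}
  S via S→c A: +{c}
  S via S→d: +{d}
  FIRST(S)={a,b,c,d}  FIRST(A)={d}  FIRST(B)={a}  FIRST(C)={a,c}
[2] done
  FIRST(S)={a,b,c,d}  FIRST(A)={d}  FIRST(B)={a}  FIRST(C)={a,c}

FOLLOW iteration:
initialize: $ ∈ FOLLOW(S)
pass 1:
  C→B A: FOLLOW(B) ⊇ FIRST(A) = {d}; new: +{d}
  S→b B: FOLLOW(B) ⊇ FOLLOW(S) ⊇ {$}; new: +{$}
  S→b C: FOLLOW(C) ⊇ FOLLOW(S) ⊇ {$}; new: +{$}
  S→c A: FOLLOW(A) ⊇ FOLLOW(S) ⊇ {$}; new: +{$}
  FOLLOW(S)={$}  FOLLOW(A)={$}  FOLLOW(B)={$,d}  FOLLOW(C)={$}
pass 2: (no change)
  FOLLOW(S)={$}  FOLLOW(A)={$}  FOLLOW(B)={$,d}  FOLLOW(C)={$}

FOLLOW(B) = ["$", "d"]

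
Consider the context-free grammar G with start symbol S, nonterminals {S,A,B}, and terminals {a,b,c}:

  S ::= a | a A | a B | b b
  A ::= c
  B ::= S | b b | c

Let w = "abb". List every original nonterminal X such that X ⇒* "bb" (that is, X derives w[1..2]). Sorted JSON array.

CNF form of G:
  S -> T0 A | T0 B | T1 T1 | a
  A -> c
  B -> T0 A | T0 B | T1 T1 | a | c
  T0 -> a
  T1 -> b

CYK table (by increasing span), restricted to cells inside w[1..2]:
  cell(1,1) b: {T1}  orig:{}
  cell(2,2) b: {T1}  orig:{}
  cell(1,2) bb: {B,S}

Original NTs in T[1,2] deriving "bb": ["B", "S"]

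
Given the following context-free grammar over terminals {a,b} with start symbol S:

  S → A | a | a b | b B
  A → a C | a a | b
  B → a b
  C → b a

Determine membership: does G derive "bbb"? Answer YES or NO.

CNF form of G:
  S -> T0 C | T0 T0 | T0 T1 | T1 B | a | b
  A -> T0 C | T0 T0 | b
  B -> T0 T1
  C -> T1 T0
  T0 -> a
  T1 -> b

CYK table (by increasing span):
  [0..0]={A,S,T1}  "b"  orig:{A,S}
  [1..1]={A,S,T1}  "b"  orig:{A,S}
  [2..2]={A,S,T1}  "b"  orig:{A,S}
  [0..1]=∅  "bb"
  [1..2]=∅  "bb"
  [0..2]=∅  "bbb"

S ∉ T[0,2] ⇒ NO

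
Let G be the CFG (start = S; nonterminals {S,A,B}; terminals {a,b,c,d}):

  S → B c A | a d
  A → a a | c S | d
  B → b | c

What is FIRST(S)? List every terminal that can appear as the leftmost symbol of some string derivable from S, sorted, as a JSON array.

Compute FIRST by fixpoint:
[1]
  A via A→a a: +{a}
  A via A→c S: +{c}
  A via A→d: +{d}
  B via B→b: +{b}
  B via B→c: +{c}
  S via S→B c A: +{b,c}
  S via S→a d: +{a}
  S: {a,b,c}  A: {a,c,d}  B: {b,c}
[2] (stable)
  S: {a,b,c}  A: {a,c,d}  B: {b,c}

FIRST(S) = ["a", "b", "c"]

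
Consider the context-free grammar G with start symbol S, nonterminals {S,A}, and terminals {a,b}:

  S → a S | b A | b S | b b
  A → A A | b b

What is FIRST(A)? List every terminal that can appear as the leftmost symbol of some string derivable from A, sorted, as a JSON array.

Compute FIRST by fixpoint:
iter 1:
  A via A→b b: +{b}
  S via S→a S: +{a}
  S via S→b A: +{b}
  FIRST[S]={a,b}  FIRST[A]={b}
iter 2: done
  FIRST[S]={a,b}  FIRST[A]={b}

FIRST(A) = ["b"]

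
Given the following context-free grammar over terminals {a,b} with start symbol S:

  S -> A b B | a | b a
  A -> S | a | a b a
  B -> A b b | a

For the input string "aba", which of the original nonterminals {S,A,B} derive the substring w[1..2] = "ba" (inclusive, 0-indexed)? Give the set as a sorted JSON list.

CNF form of G:
  S -> A X5 | T0 T1 | a
  A -> A X2 | T0 T1 | T1 X3 | a
  B -> A X4 | a
  T0 -> b
  T1 -> a
  X2 -> T0 B
  X3 -> T0 T1
  X4 -> T0 T0
  X5 -> T0 B

CYK fill, restricted to cells inside w[1..2]:
  cell(1,1) b: {T0}  orig:{}
  cell(2,2) a: {A,B,S,T1}  orig:{A,B,S}
  cell(1,2) ba: {A,S,X2,X3,X5}  orig:{A,S}

Original NTs in T[1,2] deriving "ba": ["A", "S"]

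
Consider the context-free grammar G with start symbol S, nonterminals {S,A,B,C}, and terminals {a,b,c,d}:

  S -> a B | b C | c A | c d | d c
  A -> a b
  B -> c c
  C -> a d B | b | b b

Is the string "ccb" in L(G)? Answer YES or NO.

Convert to CNF:
  S -> T0 B | T1 C | T2 A | T2 T3 | T3 T2
  A -> T0 T1
  B -> T2 T2
  C -> T0 X4 | T1 T1 | b
  T0 -> a
  T1 -> b
  T2 -> c
  T3 -> d
  X4 -> T3 B

Fill CYK table bottom-up:
  [0..0]={T2}  "c"  orig:{}
  [1..1]={T2}  "c"  orig:{}
  [2..2]={C,T1}  "b"  orig:{C}
  [0..1]={B}  "cc"
  [1..2]=∅  "cb"
  [0..2]=∅  "ccb"

S ∉ T[0,2] ⇒ NO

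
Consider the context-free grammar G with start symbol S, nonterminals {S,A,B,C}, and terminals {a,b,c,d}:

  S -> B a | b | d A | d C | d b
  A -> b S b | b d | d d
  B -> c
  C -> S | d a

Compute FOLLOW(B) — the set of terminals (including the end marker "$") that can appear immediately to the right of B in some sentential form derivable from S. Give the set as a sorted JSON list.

Compute FIRST by fixpoint:
round 1:
  A via A→b S b: +{b}
  A via A→d d: +{d}
  B via B→c: +{c}
  C via C→d a: +{d}
  S via S→B a: +{c}
  S via S→b: +{b}
  S via S→d A: +{d}
  FIRST[S]={b,c,d}  FIRST[A]={b,d}  FIRST[B]={c}  FIRST[C]={d}
round 2:
  C via C→S: +{b,c}
  FIRST[S]={b,c,d}  FIRST[A]={b,d}  FIRST[B]={c}  FIRST[C]={b,c,d}
round 3: (no change)
  FIRST[S]={b,c,d}  FIRST[A]={b,d}  FIRST[B]={c}  FIRST[C]={b,c,d}

FOLLOW iteration:
FOLLOW(S) := {$}
round 1:
  A→b S b: FOLLOW(S) ⊇ FIRST(b) = {b}; new: +{b}
  S→B a: FOLLOW(B) ⊇ FIRST(a) = {a}; new: +{a}
  S→d A: FOLLOW(A) ⊇ FOLLOW(S) ⊇ {$,b}; new: +{$,b}
  S→d C: FOLLOW(C) ⊇ FOLLOW(S) ⊇ {$,b}; new: +{$,b}
  FOLLOW[S]={$,b}  FOLLOW[A]={$,b}  FOLLOW[B]={a}  FOLLOW[C]={$,b}
round 2: — fixpoint
  FOLLOW[S]={$,b}  FOLLOW[A]={$,b}  FOLLOW[B]={a}  FOLLOW[C]={$,b}

FOLLOW(B) = ["a"]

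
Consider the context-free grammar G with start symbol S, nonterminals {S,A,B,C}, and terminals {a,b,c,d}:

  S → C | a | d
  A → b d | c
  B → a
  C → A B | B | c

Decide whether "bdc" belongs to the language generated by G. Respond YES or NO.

CNF form of G:
  S -> A B | a | c | d
  A -> T0 T1 | c
  B -> a
  C -> A B | a | c
  T0 -> b
  T1 -> d

Fill CYK table bottom-up:
  T[0,0] 'b' = {T0}  orig:{}
  T[1,1] 'd' = {S,T1}  orig:{S}
  T[2,2] 'c' = {A,C,S}
  T[0,1] 'bd' = {A}
  T[1,2] 'dc' = ∅
  T[0,2] 'bdc' = ∅

S ∉ T[0,2] ⇒ NO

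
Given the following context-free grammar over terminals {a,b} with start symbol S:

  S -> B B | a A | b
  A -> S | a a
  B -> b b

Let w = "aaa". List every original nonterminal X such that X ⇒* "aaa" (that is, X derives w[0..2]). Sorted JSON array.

CNF form of G:
  S -> B B | T0 A | b
  A -> B B | T0 A | T0 T0 | b
  B -> T1 T1
  T0 -> a
  T1 -> b

Fill CYK table bottom-up (cells [i..j] with 0 ≤ i ≤ j ≤ 2 only):
  cell(0,0) a: {T0}  orig:{}
  cell(1,1) a: {T0}  orig:{}
  cell(2,2) a: {T0}  orig:{}
  cell(0,1) aa: {A}
  cell(1,2) aa: {A}
  cell(0,2) aaa: {A,S}

Original NTs in T[0,2] deriving "aaa": ["A", "S"]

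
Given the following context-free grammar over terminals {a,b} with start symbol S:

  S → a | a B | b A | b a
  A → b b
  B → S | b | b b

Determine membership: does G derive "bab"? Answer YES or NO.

Convert to CNF:
  S -> T0 A | T0 T1 | T1 B | a
  A -> T0 T0
  B -> T0 A | T0 T0 | T0 T1 | T1 B | a | b
  T0 -> b
  T1 -> a

Fill CYK table bottom-up:
  T[0,0] 'b' = {B,T0}  orig:{B}
  T[1,1] 'a' = {B,S,T1}  orig:{B,S}
  T[2,2] 'b' = {B,T0}  orig:{B}
  T[0,1] 'ba' = {B,S}
  T[1,2] 'ab' = {B,S}
  T[0,2] 'bab' = ∅

S ∉ T[0,2] ⇒ NO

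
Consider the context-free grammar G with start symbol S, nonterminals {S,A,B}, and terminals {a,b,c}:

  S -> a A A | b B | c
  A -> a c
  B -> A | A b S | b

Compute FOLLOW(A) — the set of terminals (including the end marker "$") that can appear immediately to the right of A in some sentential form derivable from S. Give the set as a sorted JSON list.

FIRST sets, iterate to fixpoint:
round 1:
  A via A→a c: +{a}
  B via B→A: +{a}
  B via B→b: +{b}
  S via S→a A A: +{a}
  S via S→b B: +{b}
  S via S→c: +{c}
  FIRST[S]={a,b,c}  FIRST[A]={a}  FIRST[B]={a,b}
round 2: (stable)
  FIRST[S]={a,b,c}  FIRST[A]={a}  FIRST[B]={a,b}

FOLLOW iteration:
seed FOLLOW(S) with $
[1]
  B→A b S: FOLLOW(A) ⊇ FIRST(b) = {b}; new: +{b}
  S→a A A: FOLLOW(A) ⊇ FIRST(A) = {a}; new: +{a}
  S→a A A: FOLLOW(A) ⊇ FOLLOW(S) ⊇ {$}; new: +{$}
  S→b B: FOLLOW(B) ⊇ FOLLOW(S) ⊇ {$}; new: +{$}
  FOLLOW[S]={$}  FOLLOW[A]={$,a,b}  FOLLOW[B]={$}
[2] — fixpoint
  FOLLOW[S]={$}  FOLLOW[A]={$,a,b}  FOLLOW[B]={$}

FOLLOW(A) = ["$", "a", "b"]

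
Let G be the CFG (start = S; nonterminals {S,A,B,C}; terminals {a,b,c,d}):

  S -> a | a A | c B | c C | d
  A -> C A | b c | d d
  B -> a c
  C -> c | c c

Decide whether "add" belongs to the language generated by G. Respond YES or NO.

CNF form of G:
  S -> T1 B | T1 C | T3 A | a | d
  A -> C A | T0 T1 | T2 T2
  B -> T3 T1
  C -> T1 T1 | c
  T0 -> b
  T1 -> c
  T2 -> d
  T3 -> a

Fill CYK table bottom-up:
  T[0,0] 'a' = {S,T3}  orig:{S}
  T[1,1] 'd' = {S,T2}  orig:{S}
  T[2,2] 'd' = {S,T2}  orig:{S}
  T[0,1] 'ad' = ∅
  T[1,2] 'dd' = {A}
  T[0,2] 'add' = {S}

S ∈ T[0,2] ⇒ YES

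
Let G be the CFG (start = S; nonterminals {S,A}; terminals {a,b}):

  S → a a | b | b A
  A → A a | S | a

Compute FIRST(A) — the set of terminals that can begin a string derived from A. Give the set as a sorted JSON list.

Compute FIRST by fixpoint:
round 1:
  A via A→a: +{a}
  S via S→a a: +{a}
  S via S→b: +{b}
  FIRST[S]={a,b}  FIRST[A]={a}
round 2:
  A via A→S: +{b}
  FIRST[S]={a,b}  FIRST[A]={a,b}
round 3: (stable)
  FIRST[S]={a,b}  FIRST[A]={a,b}

FIRST(A) = ["a", "b"]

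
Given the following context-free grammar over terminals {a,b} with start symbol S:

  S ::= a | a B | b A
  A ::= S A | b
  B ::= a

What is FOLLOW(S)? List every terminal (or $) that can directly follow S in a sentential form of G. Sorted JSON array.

FIRST sets, iterate to fixpoint:
round 1:
  A via A→b: +{b}
  B via B→a: +{a}
  S via S→a: +{a}
  S via S→b A: +{b}
  S: {a,b}  A: {b}  B: {a}
round 2:
  A via A→S A: +{a}
  S: {a,b}  A: {a,b}  B: {a}
round 3: done
  S: {a,b}  A: {a,b}  B: {a}

FOLLOW iteration:
seed FOLLOW(S) with $
iter 1:
  A→S A: FOLLOW(S) ⊇ FIRST(A) = {a,b}; new: +{a,b}
  S→a B: FOLLOW(B) ⊇ FOLLOW(S) ⊇ {$,a,b}; new: +{$,a,b}
  S→b A: FOLLOW(A) ⊇ FOLLOW(S) ⊇ {$,a,b}; new: +{$,a,b}
  FOLLOW[S]={$,a,b}  FOLLOW[A]={$,a,b}  FOLLOW[B]={$,a,b}
iter 2: done
  FOLLOW[S]={$,a,b}  FOLLOW[A]={$,a,b}  FOLLOW[B]={$,a,b}

FOLLOW(S) = ["$", "a", "b"]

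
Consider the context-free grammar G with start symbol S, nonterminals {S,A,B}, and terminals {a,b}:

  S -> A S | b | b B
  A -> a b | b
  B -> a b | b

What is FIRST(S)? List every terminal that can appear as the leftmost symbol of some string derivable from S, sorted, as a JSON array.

Compute FIRST by fixpoint:
iter 1:
  A via A→a b: +{a}
  A via A→b: +{b}
  B via B→a b: +{a}
  B via B→b: +{b}
  S via S→A S: +{a,b}
  FIRST[S]={a,b}  FIRST[A]={a,b}  FIRST[B]={a,b}
iter 2: done
  FIRST[S]={a,b}  FIRST[A]={a,b}  FIRST[B]={a,b}

FIRST(S) = ["a", "b"]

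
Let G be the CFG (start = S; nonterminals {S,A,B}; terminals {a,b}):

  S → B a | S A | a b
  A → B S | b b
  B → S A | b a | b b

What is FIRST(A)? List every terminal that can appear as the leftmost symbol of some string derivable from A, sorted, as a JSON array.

Compute FIRST by fixpoint:
iter 1:
  A via A→b b: +{b}
  B via B→b a: +{b}
  S via S→B a: +{b}
  S via S→a b: +{a}
  FIRST(S)={a,b}  FIRST(A)={b}  FIRST(B)={b}
iter 2:
  B via B→S A: +{a}
  FIRST(S)={a,b}  FIRST(A)={b}  FIRST(B)={a,b}
iter 3:
  A via A→B S: +{a}
  FIRST(S)={a,b}  FIRST(A)={a,b}  FIRST(B)={a,b}
iter 4: — fixpoint
  FIRST(S)={a,b}  FIRST(A)={a,b}  FIRST(B)={a,b}

FIRST(A) = ["a", "b"]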